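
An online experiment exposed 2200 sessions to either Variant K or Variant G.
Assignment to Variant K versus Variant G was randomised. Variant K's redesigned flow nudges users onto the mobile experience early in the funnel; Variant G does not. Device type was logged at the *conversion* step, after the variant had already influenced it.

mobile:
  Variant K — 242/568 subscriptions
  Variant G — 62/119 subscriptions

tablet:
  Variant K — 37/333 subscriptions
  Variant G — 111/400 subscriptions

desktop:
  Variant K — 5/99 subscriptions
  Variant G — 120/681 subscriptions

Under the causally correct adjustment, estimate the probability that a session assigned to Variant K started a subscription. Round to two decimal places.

0.28

Because the variant influences device type, device type is a post-treatment mediator, not a confounder. Stratifying on it would bias the estimate; the causal effect is the crude pooled difference.
So P(outcome | do(Variant K)) is just the pooled rate for Variant K: 284/1000 = 0.284.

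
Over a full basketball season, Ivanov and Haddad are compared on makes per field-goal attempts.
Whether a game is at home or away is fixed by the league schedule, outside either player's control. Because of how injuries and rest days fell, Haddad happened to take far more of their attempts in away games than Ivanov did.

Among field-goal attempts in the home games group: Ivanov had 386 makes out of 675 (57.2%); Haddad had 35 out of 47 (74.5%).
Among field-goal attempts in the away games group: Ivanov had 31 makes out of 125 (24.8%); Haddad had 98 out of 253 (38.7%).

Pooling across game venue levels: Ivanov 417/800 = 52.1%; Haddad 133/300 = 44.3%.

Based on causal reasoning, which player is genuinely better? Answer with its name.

Within every game venue level Haddad has the higher rate, yet pooled Ivanov does — Simpson's reversal.
Nothing the player does changes game venue; the imbalance is an allocation artefact. With game venue also predicting the outcome, the pooled figure is confounded, and the within-stratum comparison is the causal one.
Within each level — home games: 57.2% vs 74.5%; away games: 24.8% vs 38.7% — Haddad is higher every time.

Haddad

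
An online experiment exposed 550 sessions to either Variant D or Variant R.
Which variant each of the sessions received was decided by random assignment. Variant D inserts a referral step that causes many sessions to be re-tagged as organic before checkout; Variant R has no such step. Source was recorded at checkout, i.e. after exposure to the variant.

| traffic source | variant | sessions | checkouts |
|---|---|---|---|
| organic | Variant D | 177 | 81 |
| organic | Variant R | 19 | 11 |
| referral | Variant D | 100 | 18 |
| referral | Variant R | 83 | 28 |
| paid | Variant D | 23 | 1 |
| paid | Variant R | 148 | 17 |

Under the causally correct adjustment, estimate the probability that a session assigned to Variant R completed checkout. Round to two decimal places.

0.22

The stratified and pooled comparisons disagree (Variant R wins within each traffic source; Variant D wins overall), so the answer turns on the causal role of traffic source.
Because the variant influences traffic source, traffic source is a post-treatment mediator, not a confounder. Stratifying on it would bias the estimate; the causal effect is the crude pooled difference.
So P(outcome | do(Variant R)) is just the pooled rate for Variant R: 56/250 = 0.224.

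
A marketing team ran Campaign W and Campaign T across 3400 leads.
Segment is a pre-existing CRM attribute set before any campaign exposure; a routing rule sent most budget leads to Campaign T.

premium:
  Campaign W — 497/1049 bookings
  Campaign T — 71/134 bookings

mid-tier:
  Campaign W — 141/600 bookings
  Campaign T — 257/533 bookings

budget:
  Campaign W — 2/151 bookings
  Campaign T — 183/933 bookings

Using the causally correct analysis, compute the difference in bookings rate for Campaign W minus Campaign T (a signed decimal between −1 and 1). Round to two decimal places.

The stratified and pooled comparisons disagree (Campaign T wins within each customer segment; Campaign W wins overall), so the answer turns on the causal role of customer segment.
Customer segment differs across campaigns for reasons unrelated to any effect of the campaign itself, and it separately predicts the outcome — a classic confounder. We must compare within customer segment levels.
Adjusting over the population distribution of customer segment: 0.348·(0.474−0.530) + 0.333·(0.235−0.482) + 0.319·(0.013−0.196) = -0.160.

-0.16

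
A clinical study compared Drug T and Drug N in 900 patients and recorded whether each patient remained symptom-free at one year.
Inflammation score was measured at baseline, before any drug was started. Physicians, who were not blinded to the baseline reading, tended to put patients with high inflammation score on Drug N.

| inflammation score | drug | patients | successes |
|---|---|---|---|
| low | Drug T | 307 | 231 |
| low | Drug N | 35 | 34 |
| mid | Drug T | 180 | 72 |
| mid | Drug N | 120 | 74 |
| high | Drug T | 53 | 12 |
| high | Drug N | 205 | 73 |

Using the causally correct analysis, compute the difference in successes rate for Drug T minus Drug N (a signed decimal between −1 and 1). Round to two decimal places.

-0.19

Nothing the drug does changes inflammation score; the imbalance is an allocation artefact. With inflammation score also predicting the outcome, the pooled figure is confounded, and the within-stratum comparison is the causal one.
Adjusting over the population distribution of inflammation score: 0.380·(0.752−0.971) + 0.333·(0.400−0.617) + 0.287·(0.226−0.356) = -0.193.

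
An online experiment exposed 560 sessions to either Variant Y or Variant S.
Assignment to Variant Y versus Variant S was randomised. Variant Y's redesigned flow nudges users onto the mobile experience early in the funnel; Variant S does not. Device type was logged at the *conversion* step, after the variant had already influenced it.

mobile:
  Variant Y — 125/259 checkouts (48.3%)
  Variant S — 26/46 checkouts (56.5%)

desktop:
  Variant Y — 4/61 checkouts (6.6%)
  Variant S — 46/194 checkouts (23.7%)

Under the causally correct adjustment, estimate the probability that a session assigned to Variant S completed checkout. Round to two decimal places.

0.30

The device type-specific comparison favours Variant S throughout, but the pooled figures favour Variant Y. The question is whether to condition on device type.
Because the variant influences device type, device type is a post-treatment mediator, not a confounder. Stratifying on it would bias the estimate; the causal effect is the crude pooled difference.
So P(outcome | do(Variant S)) is just the pooled rate for Variant S: 72/240 = 0.300.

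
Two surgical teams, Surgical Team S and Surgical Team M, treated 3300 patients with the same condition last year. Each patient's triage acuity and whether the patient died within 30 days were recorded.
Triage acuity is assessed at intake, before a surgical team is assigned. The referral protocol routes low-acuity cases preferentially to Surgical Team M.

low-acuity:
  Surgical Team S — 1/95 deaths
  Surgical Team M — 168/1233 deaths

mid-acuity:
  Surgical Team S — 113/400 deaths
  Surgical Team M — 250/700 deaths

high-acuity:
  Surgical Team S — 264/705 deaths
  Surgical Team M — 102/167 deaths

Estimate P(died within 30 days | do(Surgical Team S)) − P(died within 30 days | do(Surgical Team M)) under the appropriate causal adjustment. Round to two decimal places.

-0.14

Within every triage acuity level Surgical Team S has the lower rate, yet pooled Surgical Team M does — Simpson's reversal.
Nothing the surgical team does changes triage acuity; the imbalance is an allocation artefact. With triage acuity also predicting the outcome, the pooled figure is confounded, and the within-stratum comparison is the causal one.
Adjusting over the population distribution of triage acuity: 0.402·(0.011−0.136) + 0.333·(0.282−0.357) + 0.264·(0.374−0.611) = -0.138.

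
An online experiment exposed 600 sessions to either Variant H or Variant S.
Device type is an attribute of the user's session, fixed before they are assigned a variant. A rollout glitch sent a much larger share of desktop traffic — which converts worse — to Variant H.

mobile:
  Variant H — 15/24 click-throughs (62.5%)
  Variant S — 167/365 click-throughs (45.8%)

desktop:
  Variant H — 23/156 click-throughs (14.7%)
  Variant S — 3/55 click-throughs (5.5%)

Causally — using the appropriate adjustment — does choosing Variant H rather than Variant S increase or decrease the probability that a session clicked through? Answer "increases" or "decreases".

Since device type is a pre-existing factor (not a product of the variant) and it affects the outcome on its own, it is a confounder. The stratified rates, not the pooled rate, identify the causal effect.
Within each level — mobile: 62.5% vs 45.8%; desktop: 14.7% vs 5.5% — Variant H is higher every time.

increases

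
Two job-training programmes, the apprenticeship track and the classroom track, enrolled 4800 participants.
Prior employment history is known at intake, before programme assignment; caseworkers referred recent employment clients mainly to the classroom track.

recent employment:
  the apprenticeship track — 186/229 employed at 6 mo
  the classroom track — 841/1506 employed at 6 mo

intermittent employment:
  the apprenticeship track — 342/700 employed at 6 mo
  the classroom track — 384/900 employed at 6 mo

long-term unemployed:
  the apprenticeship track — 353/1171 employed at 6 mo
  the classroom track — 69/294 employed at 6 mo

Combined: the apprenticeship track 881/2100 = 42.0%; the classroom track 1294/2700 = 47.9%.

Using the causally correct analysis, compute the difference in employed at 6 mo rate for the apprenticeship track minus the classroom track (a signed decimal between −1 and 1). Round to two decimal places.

Since prior employment history is a pre-existing factor (not a product of the programme) and it affects the outcome on its own, it is a confounder. The stratified rates, not the pooled rate, identify the causal effect.
Adjusting over the population distribution of prior employment history: 0.361·(0.812−0.558) + 0.333·(0.489−0.427) + 0.305·(0.301−0.235) = +0.133.

+0.13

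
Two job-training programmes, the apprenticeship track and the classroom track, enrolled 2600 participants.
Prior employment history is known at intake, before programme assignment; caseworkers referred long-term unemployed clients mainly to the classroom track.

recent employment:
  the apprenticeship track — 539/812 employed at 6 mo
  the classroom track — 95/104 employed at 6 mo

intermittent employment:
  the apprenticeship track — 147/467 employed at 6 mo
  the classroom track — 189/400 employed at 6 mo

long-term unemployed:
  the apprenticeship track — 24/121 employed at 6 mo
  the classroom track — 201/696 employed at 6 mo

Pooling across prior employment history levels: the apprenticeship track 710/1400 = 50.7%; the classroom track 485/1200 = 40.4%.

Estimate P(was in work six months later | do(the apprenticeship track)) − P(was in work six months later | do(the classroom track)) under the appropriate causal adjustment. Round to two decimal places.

-0.17

Prior employment history satisfies the back-door criterion: it is not a descendant of the programme, and it blocks the spurious path from programme to outcome. Adjusting for it (i.e., using the within-prior employment history rates) gives the causal effect.
Adjusting over the population distribution of prior employment history: 0.352·(0.664−0.913) + 0.333·(0.315−0.472) + 0.314·(0.198−0.289) = -0.169.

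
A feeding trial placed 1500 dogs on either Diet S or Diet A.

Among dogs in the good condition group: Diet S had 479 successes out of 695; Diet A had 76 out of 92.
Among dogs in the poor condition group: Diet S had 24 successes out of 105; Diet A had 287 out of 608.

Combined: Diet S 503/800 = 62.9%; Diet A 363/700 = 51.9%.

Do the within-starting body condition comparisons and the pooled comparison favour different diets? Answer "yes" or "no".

yes

Within each starting body condition level (good condition 68.9% vs 82.6%; poor condition 22.9% vs 47.2%), Diet A has the higher rate every time. Pooled: 62.9% vs 51.9% — Diet S has the higher rate overall. The two comparisons disagree.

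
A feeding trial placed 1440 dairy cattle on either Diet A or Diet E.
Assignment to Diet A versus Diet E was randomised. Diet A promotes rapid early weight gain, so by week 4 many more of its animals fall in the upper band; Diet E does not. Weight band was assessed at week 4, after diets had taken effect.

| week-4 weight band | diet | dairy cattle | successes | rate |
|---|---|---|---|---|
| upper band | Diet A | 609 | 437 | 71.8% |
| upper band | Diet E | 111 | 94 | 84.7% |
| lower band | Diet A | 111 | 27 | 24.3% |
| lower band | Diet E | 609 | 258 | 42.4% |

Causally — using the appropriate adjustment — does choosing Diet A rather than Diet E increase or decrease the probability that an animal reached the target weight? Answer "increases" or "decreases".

increases

Because the diet influences week-4 weight band, week-4 weight band is a post-treatment mediator, not a confounder. Stratifying on it would bias the estimate; the causal effect is the crude pooled difference.
Pooled: Diet A 64.4% vs Diet E 48.9%; Diet A is higher overall.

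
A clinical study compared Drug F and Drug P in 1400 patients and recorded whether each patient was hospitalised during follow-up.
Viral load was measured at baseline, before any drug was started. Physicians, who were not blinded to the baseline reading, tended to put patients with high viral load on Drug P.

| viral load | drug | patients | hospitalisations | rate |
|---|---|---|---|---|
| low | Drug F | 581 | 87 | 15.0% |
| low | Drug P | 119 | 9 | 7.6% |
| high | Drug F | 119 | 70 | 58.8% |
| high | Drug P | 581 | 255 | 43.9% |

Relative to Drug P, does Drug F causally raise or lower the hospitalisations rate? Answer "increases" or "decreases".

increases

Within every viral load level Drug P has the lower rate, yet pooled Drug F does — Simpson's reversal.
Here viral load is a common cause — it drives both which drug a case falls under and the outcome. The crude comparison mixes populations; the stratum-specific rates are the causally relevant ones.
Within each level — low: 15.0% vs 7.6%; high: 58.8% vs 43.9% — Drug P is lower every time.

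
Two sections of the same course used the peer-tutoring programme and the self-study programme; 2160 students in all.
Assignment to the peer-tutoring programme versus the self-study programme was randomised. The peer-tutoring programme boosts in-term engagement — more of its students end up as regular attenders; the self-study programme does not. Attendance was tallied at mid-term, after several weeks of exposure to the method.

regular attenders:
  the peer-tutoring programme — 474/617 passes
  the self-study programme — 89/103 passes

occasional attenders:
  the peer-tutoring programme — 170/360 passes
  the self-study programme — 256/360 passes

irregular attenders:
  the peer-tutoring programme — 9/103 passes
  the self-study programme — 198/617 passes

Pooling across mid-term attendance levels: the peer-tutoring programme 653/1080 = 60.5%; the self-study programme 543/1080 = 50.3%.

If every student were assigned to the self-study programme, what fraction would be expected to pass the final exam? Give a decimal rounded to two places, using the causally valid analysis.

The distribution of mid-term attendance is itself part of what the teaching method does — it is an intermediate outcome. Holding it fixed would remove that part of the effect; the total effect is the pooled difference.
So P(outcome | do(the self-study programme)) is just the pooled rate for the self-study programme: 543/1080 = 0.503.

0.50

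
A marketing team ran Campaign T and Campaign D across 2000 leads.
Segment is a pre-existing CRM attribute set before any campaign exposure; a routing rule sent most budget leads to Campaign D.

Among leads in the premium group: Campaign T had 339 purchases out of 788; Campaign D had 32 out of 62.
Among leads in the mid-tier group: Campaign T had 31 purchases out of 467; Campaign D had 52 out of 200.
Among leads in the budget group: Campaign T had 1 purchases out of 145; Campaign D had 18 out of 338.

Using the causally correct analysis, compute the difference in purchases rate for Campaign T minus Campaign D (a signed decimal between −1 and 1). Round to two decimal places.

-0.11

The stratified and pooled comparisons disagree (Campaign D wins within each customer segment; Campaign T wins overall), so the answer turns on the causal role of customer segment.
Here customer segment is a common cause — it drives both which campaign a case falls under and the outcome. The crude comparison mixes populations; the stratum-specific rates are the causally relevant ones.
Adjusting over the population distribution of customer segment: 0.425·(0.430−0.516) + 0.334·(0.066−0.260) + 0.241·(0.007−0.053) = -0.112.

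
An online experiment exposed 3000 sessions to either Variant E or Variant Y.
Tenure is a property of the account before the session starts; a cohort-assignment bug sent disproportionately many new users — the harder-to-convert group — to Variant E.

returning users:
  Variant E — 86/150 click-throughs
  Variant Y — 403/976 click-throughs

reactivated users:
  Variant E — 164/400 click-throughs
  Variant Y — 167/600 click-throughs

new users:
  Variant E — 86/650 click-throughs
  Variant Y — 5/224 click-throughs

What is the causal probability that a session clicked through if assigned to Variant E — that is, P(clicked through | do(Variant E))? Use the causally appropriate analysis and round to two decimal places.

User tenure is set before the variant has any effect — it is not caused by the variant — and it independently drives the outcome. That makes it a confounder, so the causal comparison is within user tenure levels.
Standardising Variant E to the population user tenure mix: 0.375·86/150 + 0.333·164/400 + 0.291·86/650 = 0.390.

0.39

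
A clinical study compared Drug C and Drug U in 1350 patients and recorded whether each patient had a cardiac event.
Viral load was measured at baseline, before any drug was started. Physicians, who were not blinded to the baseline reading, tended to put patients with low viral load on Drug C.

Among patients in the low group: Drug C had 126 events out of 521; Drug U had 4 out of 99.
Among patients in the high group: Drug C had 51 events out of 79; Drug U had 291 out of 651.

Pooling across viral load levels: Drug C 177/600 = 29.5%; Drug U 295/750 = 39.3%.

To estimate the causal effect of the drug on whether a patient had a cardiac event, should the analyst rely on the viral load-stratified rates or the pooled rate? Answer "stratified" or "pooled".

Since viral load is a pre-existing factor (not a product of the drug) and it affects the outcome on its own, it is a confounder. The stratified rates, not the pooled rate, identify the causal effect.
Within each level — low: 24.2% vs 4.0%; high: 64.6% vs 44.7% — Drug U is lower every time.

stratified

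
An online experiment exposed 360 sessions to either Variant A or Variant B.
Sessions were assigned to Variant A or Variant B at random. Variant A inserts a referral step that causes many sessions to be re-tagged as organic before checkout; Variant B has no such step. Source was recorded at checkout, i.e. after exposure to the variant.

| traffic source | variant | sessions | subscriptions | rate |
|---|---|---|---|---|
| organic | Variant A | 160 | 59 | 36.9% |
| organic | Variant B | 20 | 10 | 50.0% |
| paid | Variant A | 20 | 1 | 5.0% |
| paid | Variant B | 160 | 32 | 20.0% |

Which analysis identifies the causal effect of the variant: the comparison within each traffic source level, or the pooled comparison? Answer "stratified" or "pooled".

pooled

The traffic source-specific comparison favours Variant B throughout, but the pooled figures favour Variant A. The question is whether to condition on traffic source.
Traffic source is downstream of the variant. One should not condition on a consequence of treatment, so the overall rates are the right comparison.
Pooled: Variant A 33.3% vs Variant B 23.3%; Variant A is higher overall.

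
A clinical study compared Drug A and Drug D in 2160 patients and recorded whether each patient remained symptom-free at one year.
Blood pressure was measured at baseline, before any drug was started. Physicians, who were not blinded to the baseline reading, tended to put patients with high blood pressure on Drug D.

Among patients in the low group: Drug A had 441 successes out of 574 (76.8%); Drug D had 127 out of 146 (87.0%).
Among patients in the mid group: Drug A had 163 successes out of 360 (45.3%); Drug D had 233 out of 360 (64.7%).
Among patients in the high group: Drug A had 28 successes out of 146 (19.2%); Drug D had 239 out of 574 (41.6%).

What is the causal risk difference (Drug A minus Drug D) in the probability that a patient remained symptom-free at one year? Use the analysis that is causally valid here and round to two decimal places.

-0.17

Within every blood pressure level Drug D has the higher rate, yet pooled Drug A does — Simpson's reversal.
Blood pressure satisfies the back-door criterion: it is not a descendant of the drug, and it blocks the spurious path from drug to outcome. Adjusting for it (i.e., using the within-blood pressure rates) gives the causal effect.
Adjusting over the population distribution of blood pressure: 0.333·(0.768−0.870) + 0.333·(0.453−0.647) + 0.333·(0.192−0.416) = -0.174.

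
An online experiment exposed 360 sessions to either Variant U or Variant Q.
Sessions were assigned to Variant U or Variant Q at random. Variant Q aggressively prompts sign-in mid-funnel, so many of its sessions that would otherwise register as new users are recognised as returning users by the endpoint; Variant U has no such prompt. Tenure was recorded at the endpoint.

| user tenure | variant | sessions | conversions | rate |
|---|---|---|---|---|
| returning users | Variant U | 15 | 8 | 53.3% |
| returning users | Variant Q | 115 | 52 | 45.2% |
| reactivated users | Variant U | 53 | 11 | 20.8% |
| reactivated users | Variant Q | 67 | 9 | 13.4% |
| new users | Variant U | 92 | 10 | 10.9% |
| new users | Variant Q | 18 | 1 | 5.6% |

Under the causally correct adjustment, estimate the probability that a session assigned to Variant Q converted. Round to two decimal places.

0.31

The user tenure-specific comparison favours Variant U throughout, but the pooled figures favour Variant Q. The question is whether to condition on user tenure.
User tenure is downstream of the variant. One should not condition on a consequence of treatment, so the overall rates are the right comparison.
So P(outcome | do(Variant Q)) is just the pooled rate for Variant Q: 62/200 = 0.310.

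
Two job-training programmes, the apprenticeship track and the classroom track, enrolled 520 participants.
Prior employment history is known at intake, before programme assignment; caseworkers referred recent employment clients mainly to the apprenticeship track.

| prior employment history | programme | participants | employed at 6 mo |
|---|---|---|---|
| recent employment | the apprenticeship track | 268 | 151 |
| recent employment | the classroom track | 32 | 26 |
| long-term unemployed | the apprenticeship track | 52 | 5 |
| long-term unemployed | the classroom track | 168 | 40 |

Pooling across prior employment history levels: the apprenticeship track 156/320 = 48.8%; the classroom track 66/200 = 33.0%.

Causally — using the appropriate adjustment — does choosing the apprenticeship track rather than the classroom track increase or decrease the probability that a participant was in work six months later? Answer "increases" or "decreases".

decreases

Nothing the programme does changes prior employment history; the imbalance is an allocation artefact. With prior employment history also predicting the outcome, the pooled figure is confounded, and the within-stratum comparison is the causal one.
Within each level — recent employment: 56.3% vs 81.2%; long-term unemployed: 9.6% vs 23.8% — the classroom track is higher every time.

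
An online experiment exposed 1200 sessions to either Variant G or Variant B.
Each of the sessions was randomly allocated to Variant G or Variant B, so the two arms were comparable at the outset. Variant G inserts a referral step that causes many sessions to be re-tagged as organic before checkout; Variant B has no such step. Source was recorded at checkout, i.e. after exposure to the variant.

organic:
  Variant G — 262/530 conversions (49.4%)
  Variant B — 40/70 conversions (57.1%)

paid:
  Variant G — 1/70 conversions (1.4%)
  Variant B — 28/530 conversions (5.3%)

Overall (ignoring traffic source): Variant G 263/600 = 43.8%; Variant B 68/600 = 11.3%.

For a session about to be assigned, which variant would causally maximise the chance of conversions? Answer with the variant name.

Within every traffic source level Variant B has the higher rate, yet pooled Variant G does — Simpson's reversal.
Traffic source is downstream of the variant. One should not condition on a consequence of treatment, so the overall rates are the right comparison.
Pooled: Variant G 43.8% vs Variant B 11.3%; Variant G is higher overall.

Variant G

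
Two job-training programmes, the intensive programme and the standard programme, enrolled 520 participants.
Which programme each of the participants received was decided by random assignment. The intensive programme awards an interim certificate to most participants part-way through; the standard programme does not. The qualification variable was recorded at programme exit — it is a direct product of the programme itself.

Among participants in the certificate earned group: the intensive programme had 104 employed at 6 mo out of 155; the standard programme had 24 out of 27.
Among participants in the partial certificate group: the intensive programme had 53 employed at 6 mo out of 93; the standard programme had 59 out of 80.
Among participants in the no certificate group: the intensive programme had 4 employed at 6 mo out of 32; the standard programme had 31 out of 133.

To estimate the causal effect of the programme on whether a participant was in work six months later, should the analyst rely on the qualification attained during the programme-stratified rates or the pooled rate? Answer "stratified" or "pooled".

pooled

The stratified and pooled comparisons disagree (the standard programme wins within each qualification attained during the programme; the intensive programme wins overall), so the answer turns on the causal role of qualification attained during the programme.
The distribution of qualification attained during the programme is itself part of what the programme does — it is an intermediate outcome. Holding it fixed would remove that part of the effect; the total effect is the pooled difference.
Pooled: the intensive programme 57.5% vs the standard programme 47.5%; the intensive programme is higher overall.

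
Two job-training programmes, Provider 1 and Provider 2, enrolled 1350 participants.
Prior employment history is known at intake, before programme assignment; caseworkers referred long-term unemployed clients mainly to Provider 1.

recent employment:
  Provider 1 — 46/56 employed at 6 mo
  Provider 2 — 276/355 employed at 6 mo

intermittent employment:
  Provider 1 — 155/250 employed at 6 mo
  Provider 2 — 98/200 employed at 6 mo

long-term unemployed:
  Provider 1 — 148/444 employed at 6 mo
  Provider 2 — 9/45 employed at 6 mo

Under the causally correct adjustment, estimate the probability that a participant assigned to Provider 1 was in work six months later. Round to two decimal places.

0.58

Provider 1 is higher inside every prior employment history stratum but Provider 2 is higher in aggregate. Whether to stratify depends on how prior employment history relates to the programme.
Prior employment history satisfies the back-door criterion: it is not a descendant of the programme, and it blocks the spurious path from programme to outcome. Adjusting for it (i.e., using the within-prior employment history rates) gives the causal effect.
Standardising Provider 1 to the population prior employment history mix: 0.304·46/56 + 0.333·155/250 + 0.362·148/444 = 0.577.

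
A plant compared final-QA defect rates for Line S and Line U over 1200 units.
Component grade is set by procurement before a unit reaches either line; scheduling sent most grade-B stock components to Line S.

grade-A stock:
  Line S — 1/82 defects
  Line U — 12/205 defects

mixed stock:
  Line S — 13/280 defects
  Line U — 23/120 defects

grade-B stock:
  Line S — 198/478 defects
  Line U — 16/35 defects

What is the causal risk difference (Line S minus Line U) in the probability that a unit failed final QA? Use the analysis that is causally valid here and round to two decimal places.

-0.08

The component grade-specific comparison favours Line S throughout, but the pooled figures favour Line U. The question is whether to condition on component grade.
Component grade differs across lines for reasons unrelated to any effect of the line itself, and it separately predicts the outcome — a classic confounder. We must compare within component grade levels.
Adjusting over the population distribution of component grade: 0.239·(0.012−0.059) + 0.333·(0.046−0.192) + 0.427·(0.414−0.457) = -0.078.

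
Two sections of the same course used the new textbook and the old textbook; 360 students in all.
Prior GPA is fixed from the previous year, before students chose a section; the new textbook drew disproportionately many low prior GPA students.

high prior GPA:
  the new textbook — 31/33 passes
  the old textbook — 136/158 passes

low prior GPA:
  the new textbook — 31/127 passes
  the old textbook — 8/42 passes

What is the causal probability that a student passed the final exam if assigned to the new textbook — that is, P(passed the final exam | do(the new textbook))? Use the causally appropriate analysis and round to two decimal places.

0.61

Prior GPA band satisfies the back-door criterion: it is not a descendant of the teaching method, and it blocks the spurious path from teaching method to outcome. Adjusting for it (i.e., using the within-prior GPA band rates) gives the causal effect.
Standardising the new textbook to the population prior GPA band mix: 0.531·31/33 + 0.469·31/127 = 0.613.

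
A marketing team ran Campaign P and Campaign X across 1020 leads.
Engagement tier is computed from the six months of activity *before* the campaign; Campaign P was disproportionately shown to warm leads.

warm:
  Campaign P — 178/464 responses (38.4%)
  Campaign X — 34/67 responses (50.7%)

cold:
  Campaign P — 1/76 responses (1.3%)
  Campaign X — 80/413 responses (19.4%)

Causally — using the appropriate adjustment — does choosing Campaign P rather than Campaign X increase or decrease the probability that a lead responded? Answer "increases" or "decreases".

decreases

The stratified and pooled comparisons disagree (Campaign X wins within each engagement tier; Campaign P wins overall), so the answer turns on the causal role of engagement tier.
The imbalance in engagement tier arose from how leads were allocated, not from anything the campaign did; and engagement tier independently affects the outcome. The pooled gap is confounded — condition on engagement tier.
Within each level — warm: 38.4% vs 50.7%; cold: 1.3% vs 19.4% — Campaign X is higher every time.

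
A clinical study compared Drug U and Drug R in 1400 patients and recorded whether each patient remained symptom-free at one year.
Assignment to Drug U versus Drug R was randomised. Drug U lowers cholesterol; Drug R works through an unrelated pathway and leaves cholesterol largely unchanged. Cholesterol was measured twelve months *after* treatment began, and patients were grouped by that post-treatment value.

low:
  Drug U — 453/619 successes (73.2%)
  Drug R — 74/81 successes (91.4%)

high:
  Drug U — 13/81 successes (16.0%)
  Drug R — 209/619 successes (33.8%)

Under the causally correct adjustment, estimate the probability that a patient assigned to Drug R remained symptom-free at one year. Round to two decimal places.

0.40

Cholesterol is downstream of the drug. One should not condition on a consequence of treatment, so the overall rates are the right comparison.
So P(outcome | do(Drug R)) is just the pooled rate for Drug R: 283/700 = 0.404.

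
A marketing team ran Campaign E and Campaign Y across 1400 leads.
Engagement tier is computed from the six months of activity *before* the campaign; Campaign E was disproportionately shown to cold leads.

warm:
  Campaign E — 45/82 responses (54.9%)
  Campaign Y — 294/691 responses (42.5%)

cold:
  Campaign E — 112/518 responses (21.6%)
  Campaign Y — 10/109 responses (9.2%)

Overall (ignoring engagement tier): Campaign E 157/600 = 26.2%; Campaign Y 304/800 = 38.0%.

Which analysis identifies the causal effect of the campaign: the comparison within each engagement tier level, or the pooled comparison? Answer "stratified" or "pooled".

The imbalance in engagement tier arose from how leads were allocated, not from anything the campaign did; and engagement tier independently affects the outcome. The pooled gap is confounded — condition on engagement tier.
Within each level — warm: 54.9% vs 42.5%; cold: 21.6% vs 9.2% — Campaign E is higher every time.

stratified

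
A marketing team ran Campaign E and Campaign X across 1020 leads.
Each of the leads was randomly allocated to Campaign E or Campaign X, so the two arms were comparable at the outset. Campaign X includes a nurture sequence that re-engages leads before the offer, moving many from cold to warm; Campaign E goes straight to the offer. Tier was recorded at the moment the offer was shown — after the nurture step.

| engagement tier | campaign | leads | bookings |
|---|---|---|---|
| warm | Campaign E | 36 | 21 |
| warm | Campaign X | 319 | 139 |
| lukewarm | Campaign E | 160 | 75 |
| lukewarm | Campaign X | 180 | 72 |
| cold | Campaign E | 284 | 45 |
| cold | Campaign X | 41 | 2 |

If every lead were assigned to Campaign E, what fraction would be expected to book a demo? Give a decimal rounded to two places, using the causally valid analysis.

0.29

Engagement tier here is a post-treatment variable shaped by the campaign; conditioning on it would introduce bias rather than remove it. The overall comparison is the causal one.
So P(outcome | do(Campaign E)) is just the pooled rate for Campaign E: 141/480 = 0.294.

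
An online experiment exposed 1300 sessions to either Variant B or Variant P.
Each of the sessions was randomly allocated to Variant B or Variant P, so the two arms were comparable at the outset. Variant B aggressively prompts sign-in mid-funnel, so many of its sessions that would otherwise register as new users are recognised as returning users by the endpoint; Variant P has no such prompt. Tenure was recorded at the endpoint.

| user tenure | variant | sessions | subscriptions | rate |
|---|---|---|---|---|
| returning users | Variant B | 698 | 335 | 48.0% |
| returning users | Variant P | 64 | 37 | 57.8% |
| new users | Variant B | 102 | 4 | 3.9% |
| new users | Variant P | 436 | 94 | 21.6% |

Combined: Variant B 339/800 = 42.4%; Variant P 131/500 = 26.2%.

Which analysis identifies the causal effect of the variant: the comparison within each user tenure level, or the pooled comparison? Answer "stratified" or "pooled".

pooled

Within every user tenure level Variant P has the higher rate, yet pooled Variant B does — Simpson's reversal.
Because the variant influences user tenure, user tenure is a post-treatment mediator, not a confounder. Stratifying on it would bias the estimate; the causal effect is the crude pooled difference.
Pooled: Variant B 42.4% vs Variant P 26.2%; Variant B is higher overall.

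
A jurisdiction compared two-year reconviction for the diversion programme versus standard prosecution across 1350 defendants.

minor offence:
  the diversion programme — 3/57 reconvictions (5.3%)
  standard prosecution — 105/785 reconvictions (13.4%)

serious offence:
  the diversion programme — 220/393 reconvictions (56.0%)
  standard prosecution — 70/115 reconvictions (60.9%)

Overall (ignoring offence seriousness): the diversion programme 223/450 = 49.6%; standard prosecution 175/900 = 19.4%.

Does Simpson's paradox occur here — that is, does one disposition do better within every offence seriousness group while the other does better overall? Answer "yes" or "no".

yes

Within each offence seriousness level (minor offence 5.3% vs 13.4%; serious offence 56.0% vs 60.9%), the diversion programme has the lower rate every time. Pooled: 49.6% vs 19.4% — standard prosecution has the lower rate overall. The two comparisons disagree.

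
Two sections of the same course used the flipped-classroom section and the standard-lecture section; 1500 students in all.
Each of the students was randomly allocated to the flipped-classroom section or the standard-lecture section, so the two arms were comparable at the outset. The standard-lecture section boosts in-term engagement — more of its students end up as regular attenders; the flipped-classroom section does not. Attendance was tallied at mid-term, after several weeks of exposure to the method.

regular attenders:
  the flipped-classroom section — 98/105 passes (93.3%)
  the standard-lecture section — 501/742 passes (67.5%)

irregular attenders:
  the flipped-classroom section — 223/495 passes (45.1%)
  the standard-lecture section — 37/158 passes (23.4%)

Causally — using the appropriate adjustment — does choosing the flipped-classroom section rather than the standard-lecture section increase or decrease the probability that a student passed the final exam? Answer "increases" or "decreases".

Within every mid-term attendance level the flipped-classroom section has the higher rate, yet pooled the standard-lecture section does — Simpson's reversal.
Mid-term attendance lies on the pathway teaching method → mid-term attendance → outcome, so adjusting for it blocks the indirect effect. For the total causal effect of teaching method, use the unadjusted pooled rates.
Pooled: the flipped-classroom section 53.5% vs the standard-lecture section 59.8%; the standard-lecture section is higher overall.

decreases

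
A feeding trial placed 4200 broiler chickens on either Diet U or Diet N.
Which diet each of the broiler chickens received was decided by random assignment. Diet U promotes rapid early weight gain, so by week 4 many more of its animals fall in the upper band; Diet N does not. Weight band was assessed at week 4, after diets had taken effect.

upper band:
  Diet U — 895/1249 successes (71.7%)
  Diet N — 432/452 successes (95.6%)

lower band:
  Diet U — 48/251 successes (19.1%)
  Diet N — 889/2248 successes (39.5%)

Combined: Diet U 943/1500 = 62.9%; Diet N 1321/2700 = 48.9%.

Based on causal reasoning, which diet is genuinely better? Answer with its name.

The distribution of week-4 weight band is itself part of what the diet does — it is an intermediate outcome. Holding it fixed would remove that part of the effect; the total effect is the pooled difference.
Pooled: Diet U 62.9% vs Diet N 48.9%; Diet U is higher overall.

Diet U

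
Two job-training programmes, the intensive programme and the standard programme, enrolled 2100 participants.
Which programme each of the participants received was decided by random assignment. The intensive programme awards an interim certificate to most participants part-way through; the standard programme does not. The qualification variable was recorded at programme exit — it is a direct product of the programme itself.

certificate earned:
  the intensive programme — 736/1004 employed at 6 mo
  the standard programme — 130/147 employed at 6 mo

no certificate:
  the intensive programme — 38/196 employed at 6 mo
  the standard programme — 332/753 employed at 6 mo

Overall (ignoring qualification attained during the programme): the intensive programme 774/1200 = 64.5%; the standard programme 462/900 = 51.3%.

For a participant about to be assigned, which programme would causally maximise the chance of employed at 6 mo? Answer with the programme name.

the intensive programme

Stratifying would compare programmes among participants the programmes themselves sorted into qualification attained during the programme groups — a form of selection on an intermediate. The unconditioned pooled rates give the total causal effect.
Pooled: the intensive programme 64.5% vs the standard programme 51.3%; the intensive programme is higher overall.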